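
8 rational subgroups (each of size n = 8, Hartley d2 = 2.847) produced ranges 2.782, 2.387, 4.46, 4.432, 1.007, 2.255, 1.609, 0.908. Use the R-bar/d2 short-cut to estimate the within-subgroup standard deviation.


R_bar = (2.782 + 2.387 + 4.46 + 4.432 + 1.007 + 2.255 + 1.609 + 0.908) / 8
R_bar = 19.84 / 8 = 2.48
sigma_hat = R_bar / d2 = 2.48 / 2.847 = 0.8711

0.8711


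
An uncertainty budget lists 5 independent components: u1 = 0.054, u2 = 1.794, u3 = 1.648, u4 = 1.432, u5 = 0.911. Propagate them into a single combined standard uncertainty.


uc = sqrt(0.054^2 + 1.794^2 + 1.648^2 + 1.432^2 + 0.911^2)
uc = sqrt(8.817801)
uc = 2.9695

2.9695


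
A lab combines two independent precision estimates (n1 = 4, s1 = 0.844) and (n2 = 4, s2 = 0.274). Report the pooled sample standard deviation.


s_p = sqrt(((n1-1)*s1^2 + (n2-1)*s2^2) / (n1+n2-2))
numerator = (4-1)*0.844^2 + (4-1)*0.274^2 = 2.137008 + 0.225228 = 2.362236
denominator = 4 + 4 - 2 = 6
s_p^2 = 2.362236 / 6 = 0.393706
s_p = sqrt(0.393706) = 0.6275

0.6275


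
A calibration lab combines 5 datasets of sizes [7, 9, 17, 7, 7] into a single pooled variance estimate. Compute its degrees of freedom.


nu = sum_i (n_i - 1)
nu = ((7 - 1) + (9 - 1) + (17 - 1) + (7 - 1) + (7 - 1))
nu = 6 + 8 + 16 + 6 + 6
nu = 42

42


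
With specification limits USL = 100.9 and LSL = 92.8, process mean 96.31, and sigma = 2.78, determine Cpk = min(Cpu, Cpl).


Cpu = (USL - mean) / (3*sigma) = (100.9 - 96.31) / (3*2.78) = 0.5504
Cpl = (mean - LSL) / (3*sigma) = (96.31 - 92.8) / (3*2.78) = 0.4209
Cpk = min(Cpu, Cpl) = 0.4209

0.4209


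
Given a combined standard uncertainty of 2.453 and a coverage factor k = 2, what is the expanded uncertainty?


U = k * uc
U = 2 * 2.453
U = 4.9060

4.9060


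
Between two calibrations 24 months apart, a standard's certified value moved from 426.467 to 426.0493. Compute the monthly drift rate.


rate = (v2 - v1) / months
= (426.0493 - 426.467) / 24
= -0.4177 / 24
= -0.0174

-0.0174


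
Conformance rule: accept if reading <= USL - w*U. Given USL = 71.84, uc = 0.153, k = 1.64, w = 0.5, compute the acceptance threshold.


U = k * uc = 1.64 * 0.153 = 0.25092
guard band g = w * U = 0.5 * 0.25092 = 0.12546
AL = USL - g = 71.84 - 0.12546
AL = 71.7145

71.7145


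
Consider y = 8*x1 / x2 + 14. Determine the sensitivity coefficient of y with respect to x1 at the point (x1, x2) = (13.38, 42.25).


y = 8*x1 / x2 + 14
dy/dx1 = 8/x2
Evaluate at x2 = 42.25: c1 = 8 / 42.25
c1 = 0.1893

0.1893


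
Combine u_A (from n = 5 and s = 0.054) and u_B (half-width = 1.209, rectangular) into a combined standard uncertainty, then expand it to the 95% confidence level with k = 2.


u_A = s / sqrt(n) = 0.054 / sqrt(5) = 0.024149534
u_B = half_width / sqrt(3) = 1.209 / sqrt(3) = 0.69801648
uc = sqrt(u_A^2 + u_B^2) = sqrt(0.024149534^2 + 0.69801648^2) = 0.69843411
U = k * uc = 2 * 0.69843411
U = 1.3969

1.3969


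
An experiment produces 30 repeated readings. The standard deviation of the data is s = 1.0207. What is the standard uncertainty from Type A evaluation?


u_A = s / sqrt(n)
u_A = 1.0207 / sqrt(30)
u_A = 1.0207 / 5.4772256
u_A = 0.1864

0.1864


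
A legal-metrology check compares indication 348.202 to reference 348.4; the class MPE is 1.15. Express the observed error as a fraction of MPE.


e = indication - reference = 348.202 - 348.4 = -0.1980
|e| = 0.1980
ratio = |e| / MPE = 0.1980 / 1.15
ratio = 0.1722

0.1722


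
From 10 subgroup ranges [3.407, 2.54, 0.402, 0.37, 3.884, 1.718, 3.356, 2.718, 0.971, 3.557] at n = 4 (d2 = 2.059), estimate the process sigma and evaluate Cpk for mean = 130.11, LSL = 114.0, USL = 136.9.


R_bar = (3.407 + 2.54 + 0.402 + 0.37 + 3.884 + 1.718 + 3.356 + 2.718 + 0.971 + 3.557) / 10 = 2.2923
sigma = R_bar / d2 = 2.2923 / 2.059 = 1.1133074
Cp = (USL - LSL)/(6*sigma) = (136.9 - 114.0)/(6*1.1133074) = 3.4282
Cpu = (136.9 - 130.11)/(3*1.1133074) = 2.0330
Cpl = (130.11 - 114.0)/(3*1.1133074) = 4.8235
Cpk = min(Cpu, Cpl) = 2.0330

2.0330


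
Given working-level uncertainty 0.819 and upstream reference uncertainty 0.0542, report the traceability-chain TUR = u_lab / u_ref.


TUR = u_lab / u_ref
= 0.819 / 0.0542
= 15.1107

15.1107


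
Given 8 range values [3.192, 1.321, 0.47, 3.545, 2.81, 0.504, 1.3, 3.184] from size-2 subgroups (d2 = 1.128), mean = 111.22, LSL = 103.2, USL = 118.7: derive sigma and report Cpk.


R_bar = (3.192 + 1.321 + 0.47 + 3.545 + 2.81 + 0.504 + 1.3 + 3.184) / 8 = 2.04075
sigma = R_bar / d2 = 2.04075 / 1.128 = 1.8091755
Cp = (USL - LSL)/(6*sigma) = (118.7 - 103.2)/(6*1.8091755) = 1.4279
Cpu = (118.7 - 111.22)/(3*1.8091755) = 1.3782
Cpl = (111.22 - 103.2)/(3*1.8091755) = 1.4777
Cpk = min(Cpu, Cpl) = 1.3782

1.3782


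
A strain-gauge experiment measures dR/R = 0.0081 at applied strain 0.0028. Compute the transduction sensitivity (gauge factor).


GF = (dR/R) / epsilon
= 0.0081 / 0.0028
= 2.8929

2.8929


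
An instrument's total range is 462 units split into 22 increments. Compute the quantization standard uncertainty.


resolution = range / divisions
resolution = 462 / 22 = 21
u_res = resolution / (2*sqrt(3))
u_res = 21 / 3.4641016
u_res = 6.0622

6.0622


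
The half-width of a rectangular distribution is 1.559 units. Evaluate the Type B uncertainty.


u_B = half_width / sqrt(3)
u_B = 1.559 / 1.7320508
u_B = 0.9001

0.9001


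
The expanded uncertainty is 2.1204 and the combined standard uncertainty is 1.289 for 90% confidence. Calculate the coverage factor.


k = U / uc
k = 2.1204 / 1.289
k = 1.645

1.645


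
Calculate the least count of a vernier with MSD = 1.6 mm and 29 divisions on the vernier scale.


LC = MSD / n_div
= 1.6 / 29
= 0.0552

0.0552


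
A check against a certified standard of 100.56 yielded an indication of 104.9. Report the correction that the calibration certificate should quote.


Correction = standard - reading
= 100.56 - 104.9
= -4.3400

-4.3400


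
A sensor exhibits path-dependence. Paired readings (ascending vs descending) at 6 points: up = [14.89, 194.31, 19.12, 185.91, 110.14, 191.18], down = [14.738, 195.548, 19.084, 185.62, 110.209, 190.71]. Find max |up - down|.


|14.89 - 14.738| = 0.1520
|194.31 - 195.548| = 1.2380
|19.12 - 19.084| = 0.0360
|185.91 - 185.62| = 0.2900
|110.14 - 110.209| = 0.0690
|191.18 - 190.71| = 0.4700
hysteresis = max(diffs) = 1.2380

1.2380


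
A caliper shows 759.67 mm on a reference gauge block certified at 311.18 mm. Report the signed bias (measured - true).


Systematic error = measured - true
= 759.67 - 311.18
= 448.4900

448.4900


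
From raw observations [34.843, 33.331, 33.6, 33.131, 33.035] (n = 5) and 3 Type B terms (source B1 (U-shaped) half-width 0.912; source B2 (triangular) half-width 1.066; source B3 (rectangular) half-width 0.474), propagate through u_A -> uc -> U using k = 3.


mean = (34.843 + 33.331 + 33.6 + 33.131 + 33.035) / 5 = 33.588
s = sqrt(sum((x - mean)^2)/(n-1)) = 0.73414508
u_A = s / sqrt(n) = 0.73414508 / sqrt(5) = 0.32831966
u_B1 = 0.912 / sqrt(2) = 0.64488138
u_B2 = 1.066 / sqrt(6) = 0.43519268
u_B3 = 0.474 / sqrt(3) = 0.27366403
uc = sqrt(0.32831966^2 + 0.64488138^2 + 0.43519268^2 + 0.27366403^2) = 0.88766574
U = k * uc = 3 * 0.88766574
U = 2.6630

2.6630


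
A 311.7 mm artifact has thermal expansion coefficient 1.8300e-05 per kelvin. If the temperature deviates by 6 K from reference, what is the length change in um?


dL = L * alpha * dT
= 311.7 * 1.8300e-05 * 6
= 0.0342247 mm
dL_um = 0.0342247 * 1000 = 34.2247 um

34.2247


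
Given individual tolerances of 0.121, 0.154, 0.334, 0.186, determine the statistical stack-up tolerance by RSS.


RSS = sqrt(0.121^2 + 0.154^2 + 0.334^2 + 0.186^2)
= sqrt(0.184509)
= 0.4295

0.4295


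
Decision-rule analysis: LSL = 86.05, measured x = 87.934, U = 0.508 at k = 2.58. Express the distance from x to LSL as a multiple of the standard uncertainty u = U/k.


u = U / k = 0.508 / 2.58 = 0.19689922
margin = |LSL - x| = |86.05 - 87.934| = 1.884
z = margin / u = 1.884 / 0.19689922
z = 9.5683

9.5683


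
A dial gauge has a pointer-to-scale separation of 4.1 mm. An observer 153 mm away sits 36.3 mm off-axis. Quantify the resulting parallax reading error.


error = h * offset / d
= 4.1 * 36.3 / 153
= 0.9727

0.9727


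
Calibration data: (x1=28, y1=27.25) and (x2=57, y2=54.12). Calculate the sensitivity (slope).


slope = (y2 - y1) / (x2 - x1)
= (54.12 - 27.25) / (57 - 28)
= 26.8700 / 29
= 0.9266

0.9266


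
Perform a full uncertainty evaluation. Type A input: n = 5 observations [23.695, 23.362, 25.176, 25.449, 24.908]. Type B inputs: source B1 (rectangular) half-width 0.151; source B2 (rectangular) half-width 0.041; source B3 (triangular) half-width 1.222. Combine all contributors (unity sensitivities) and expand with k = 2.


mean = (23.695 + 23.362 + 25.176 + 25.449 + 24.908) / 5 = 24.518
s = sqrt(sum((x - mean)^2)/(n-1)) = 0.93079133
u_A = s / sqrt(n) = 0.93079133 / sqrt(5) = 0.41626254
u_B1 = 0.151 / sqrt(3) = 0.087179891
u_B2 = 0.041 / sqrt(3) = 0.023671361
u_B3 = 1.222 / sqrt(6) = 0.49887941
uc = sqrt(0.41626254^2 + 0.087179891^2 + 0.023671361^2 + 0.49887941^2) = 0.65598463
U = k * uc = 2 * 0.65598463
U = 1.3120

1.3120


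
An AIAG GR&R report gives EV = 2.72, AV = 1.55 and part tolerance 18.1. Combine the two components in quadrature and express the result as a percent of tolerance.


GRR = sqrt(EV^2 + AV^2) = sqrt(2.72^2 + 1.55^2) = 3.1306389
%GRR = GRR / tol * 100 = 3.1306389 / 18.1 * 100
%GRR = 17.2963

17.2963


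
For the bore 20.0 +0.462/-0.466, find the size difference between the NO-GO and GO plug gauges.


GO = nominal - lower_tol (smallest hole = maximum material condition)
GO = 20.0 - 0.466 = 19.534
NO-GO = nominal + upper_tol (largest hole = least material condition)
NO-GO = 20.0 + 0.462 = 20.462
spread = NO-GO - GO = 20.462 - 19.534 = 0.9280

0.9280


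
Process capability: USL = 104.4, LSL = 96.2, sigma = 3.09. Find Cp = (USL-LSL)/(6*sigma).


Cp = (USL - LSL) / (6 * sigma)
= (104.4 - 96.2) / (6 * 3.09)
= 8.2000 / 18.5400
= 0.4423

0.4423


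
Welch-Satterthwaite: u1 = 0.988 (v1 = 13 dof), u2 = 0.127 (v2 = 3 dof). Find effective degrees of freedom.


uc = sqrt(u1^2 + u2^2) = sqrt(0.988^2 + 0.127^2) = 0.99612901
v_eff = uc^4 / (u1^4/v1 + u2^4/v2)
= 0.99612901^4 / (0.988^4/13 + 0.127^4/3)
= 0.98460572 / 0.073383416
v_eff = 13.4173

13.4173


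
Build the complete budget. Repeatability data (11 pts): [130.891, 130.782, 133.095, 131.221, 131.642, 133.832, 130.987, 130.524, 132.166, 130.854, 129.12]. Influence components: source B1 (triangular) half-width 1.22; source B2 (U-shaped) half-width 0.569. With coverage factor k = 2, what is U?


mean = (130.891 + 130.782 + 133.095 + 131.221 + 131.642 + 133.832 + 130.987 + 130.524 + 132.166 + 130.854 + 129.12) / 11 = 131.374
s = sqrt(sum((x - mean)^2)/(n-1)) = 1.2858087
u_A = s / sqrt(n) = 1.2858087 / sqrt(11) = 0.38768591
u_B1 = 1.22 / sqrt(6) = 0.49806291
u_B2 = 0.569 / sqrt(2) = 0.40234376
uc = sqrt(0.38768591^2 + 0.49806291^2 + 0.40234376^2) = 0.74849685
U = k * uc = 2 * 0.74849685
U = 1.4970

1.4970


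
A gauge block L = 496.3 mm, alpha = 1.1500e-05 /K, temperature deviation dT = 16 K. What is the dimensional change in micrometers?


dL = L * alpha * dT
= 496.3 * 1.1500e-05 * 16
= 0.0913192 mm
dL_um = 0.0913192 * 1000 = 91.3192 um

91.3192


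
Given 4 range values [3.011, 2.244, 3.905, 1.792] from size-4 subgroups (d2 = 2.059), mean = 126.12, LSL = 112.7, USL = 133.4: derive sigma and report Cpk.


R_bar = (3.011 + 2.244 + 3.905 + 1.792) / 4 = 2.738
sigma = R_bar / d2 = 2.738 / 2.059 = 1.3297717
Cp = (USL - LSL)/(6*sigma) = (133.4 - 112.7)/(6*1.3297717) = 2.5944
Cpu = (133.4 - 126.12)/(3*1.3297717) = 1.8249
Cpl = (126.12 - 112.7)/(3*1.3297717) = 3.3640
Cpk = min(Cpu, Cpl) = 1.8249

1.8249


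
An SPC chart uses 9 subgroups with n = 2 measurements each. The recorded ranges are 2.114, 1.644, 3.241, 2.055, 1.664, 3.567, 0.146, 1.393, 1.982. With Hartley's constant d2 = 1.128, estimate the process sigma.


R_bar = (2.114 + 1.644 + 3.241 + 2.055 + 1.664 + 3.567 + 0.146 + 1.393 + 1.982) / 9
R_bar = 17.806 / 9 = 1.9784444
sigma_hat = R_bar / d2 = 1.9784444 / 1.128 = 1.7539

1.7539


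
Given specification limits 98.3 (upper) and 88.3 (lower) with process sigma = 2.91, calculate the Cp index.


Cp = (USL - LSL) / (6 * sigma)
= (98.3 - 88.3) / (6 * 2.91)
= 10.0000 / 17.4600
= 0.5727

0.5727


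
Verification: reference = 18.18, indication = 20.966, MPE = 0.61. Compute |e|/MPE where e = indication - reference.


e = indication - reference = 20.966 - 18.18 = 2.7860
|e| = 2.7860
ratio = |e| / MPE = 2.7860 / 0.61
ratio = 4.5672

4.5672


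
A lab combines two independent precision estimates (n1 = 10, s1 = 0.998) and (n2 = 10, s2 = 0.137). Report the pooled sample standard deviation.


s_p = sqrt(((n1-1)*s1^2 + (n2-1)*s2^2) / (n1+n2-2))
numerator = (10-1)*0.998^2 + (10-1)*0.137^2 = 8.964036 + 0.168921 = 9.132957
denominator = 10 + 10 - 2 = 18
s_p^2 = 9.132957 / 18 = 0.5073865
s_p = sqrt(0.5073865) = 0.7123

0.7123


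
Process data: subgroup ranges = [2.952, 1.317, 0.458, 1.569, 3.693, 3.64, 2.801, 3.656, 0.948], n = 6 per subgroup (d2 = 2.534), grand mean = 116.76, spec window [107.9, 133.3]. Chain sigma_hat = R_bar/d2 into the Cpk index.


R_bar = (2.952 + 1.317 + 0.458 + 1.569 + 3.693 + 3.64 + 2.801 + 3.656 + 0.948) / 9 = 2.3371111
sigma = R_bar / d2 = 2.3371111 / 2.534 = 0.92230114
Cp = (USL - LSL)/(6*sigma) = (133.3 - 107.9)/(6*0.92230114) = 4.5900
Cpu = (133.3 - 116.76)/(3*0.92230114) = 5.9778
Cpl = (116.76 - 107.9)/(3*0.92230114) = 3.2021
Cpk = min(Cpu, Cpl) = 3.2021

3.2021


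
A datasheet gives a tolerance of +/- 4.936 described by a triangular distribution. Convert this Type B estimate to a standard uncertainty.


u_B = half_width / sqrt(6)
u_B = 4.936 / 2.4494897
u_B = 2.0151

2.0151


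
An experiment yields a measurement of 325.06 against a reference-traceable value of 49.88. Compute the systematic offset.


Systematic error = measured - true
= 325.06 - 49.88
= 275.1800

275.1800


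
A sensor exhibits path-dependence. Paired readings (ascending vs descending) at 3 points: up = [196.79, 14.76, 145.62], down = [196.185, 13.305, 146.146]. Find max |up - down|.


|196.79 - 196.185| = 0.6050
|14.76 - 13.305| = 1.4550
|145.62 - 146.146| = 0.5260
hysteresis = max(diffs) = 1.4550

1.4550


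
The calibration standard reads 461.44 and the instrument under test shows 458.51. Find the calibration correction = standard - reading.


Correction = standard - reading
= 461.44 - 458.51
= 2.9300

2.9300


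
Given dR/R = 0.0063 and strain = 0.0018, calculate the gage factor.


GF = (dR/R) / epsilon
= 0.0063 / 0.0018
= 3.5000

3.5000


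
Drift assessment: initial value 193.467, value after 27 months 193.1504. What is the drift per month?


rate = (v2 - v1) / months
= (193.1504 - 193.467) / 27
= -0.3166 / 27
= -0.0117

-0.0117


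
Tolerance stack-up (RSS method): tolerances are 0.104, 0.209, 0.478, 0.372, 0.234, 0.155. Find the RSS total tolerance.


RSS = sqrt(0.104^2 + 0.209^2 + 0.478^2 + 0.372^2 + 0.234^2 + 0.155^2)
= sqrt(0.500146)
= 0.7072

0.7072


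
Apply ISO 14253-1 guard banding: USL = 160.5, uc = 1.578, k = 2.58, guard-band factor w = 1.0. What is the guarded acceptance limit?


U = k * uc = 2.58 * 1.578 = 4.07124
guard band g = w * U = 1.0 * 4.07124 = 4.07124
AL = USL - g = 160.5 - 4.07124
AL = 156.4288

156.4288


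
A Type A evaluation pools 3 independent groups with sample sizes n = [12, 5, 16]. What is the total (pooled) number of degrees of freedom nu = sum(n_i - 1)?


nu = sum_i (n_i - 1)
nu = ((12 - 1) + (5 - 1) + (16 - 1))
nu = 11 + 4 + 15
nu = 30

30


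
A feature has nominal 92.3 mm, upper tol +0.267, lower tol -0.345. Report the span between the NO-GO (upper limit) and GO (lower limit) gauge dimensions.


GO = nominal - lower_tol (smallest hole = maximum material condition)
GO = 92.3 - 0.345 = 91.955
NO-GO = nominal + upper_tol (largest hole = least material condition)
NO-GO = 92.3 + 0.267 = 92.567
spread = NO-GO - GO = 92.567 - 91.955 = 0.6120

0.6120


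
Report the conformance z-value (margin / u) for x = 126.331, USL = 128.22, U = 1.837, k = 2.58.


u = U / k = 1.837 / 2.58 = 0.7120155
margin = |USL - x| = |128.22 - 126.331| = 1.889
z = margin / u = 1.889 / 0.7120155
z = 2.6530

2.6530


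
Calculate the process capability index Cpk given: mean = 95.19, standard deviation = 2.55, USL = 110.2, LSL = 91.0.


Cpu = (USL - mean) / (3*sigma) = (110.2 - 95.19) / (3*2.55) = 1.9621
Cpl = (mean - LSL) / (3*sigma) = (95.19 - 91.0) / (3*2.55) = 0.5477
Cpk = min(Cpu, Cpl) = 0.5477

0.5477


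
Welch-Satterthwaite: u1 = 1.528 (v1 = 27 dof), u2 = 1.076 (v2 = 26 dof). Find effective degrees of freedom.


uc = sqrt(u1^2 + u2^2) = sqrt(1.528^2 + 1.076^2) = 1.8688392
v_eff = uc^4 / (u1^4/v1 + u2^4/v2)
= 1.8688392^4 / (1.528^4/27 + 1.076^4/26)
= 12.197975 / 0.25345249
v_eff = 48.1273

48.1273


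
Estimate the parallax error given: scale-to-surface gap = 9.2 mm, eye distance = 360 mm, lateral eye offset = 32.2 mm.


error = h * offset / d
= 9.2 * 32.2 / 360
= 0.8229

0.8229


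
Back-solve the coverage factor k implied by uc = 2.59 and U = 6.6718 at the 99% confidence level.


k = U / uc
k = 6.6718 / 2.59
k = 2.576

2.576


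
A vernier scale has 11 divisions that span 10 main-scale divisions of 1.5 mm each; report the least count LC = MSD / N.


LC = MSD / n_div
= 1.5 / 11
= 0.1364

0.1364


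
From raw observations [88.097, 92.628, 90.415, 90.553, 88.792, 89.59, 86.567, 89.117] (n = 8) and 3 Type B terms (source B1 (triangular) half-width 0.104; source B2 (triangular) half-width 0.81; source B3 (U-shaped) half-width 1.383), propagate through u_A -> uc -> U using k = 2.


mean = (88.097 + 92.628 + 90.415 + 90.553 + 88.792 + 89.59 + 86.567 + 89.117) / 8 = 89.469875
s = sqrt(sum((x - mean)^2)/(n-1)) = 1.8106869
u_A = s / sqrt(n) = 1.8106869 / sqrt(8) = 0.64017449
u_B1 = 0.104 / sqrt(6) = 0.042457822
u_B2 = 0.81 / sqrt(6) = 0.33068112
u_B3 = 1.383 / sqrt(2) = 0.97792868
uc = sqrt(0.64017449^2 + 0.042457822^2 + 0.33068112^2 + 0.97792868^2) = 1.2154508
U = k * uc = 2 * 1.2154508
U = 2.4309

2.4309


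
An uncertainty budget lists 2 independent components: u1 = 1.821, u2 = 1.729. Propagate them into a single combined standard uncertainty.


uc = sqrt(1.821^2 + 1.729^2)
uc = sqrt(6.305482)
uc = 2.5111

2.5111


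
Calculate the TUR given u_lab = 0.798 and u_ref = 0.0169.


TUR = u_lab / u_ref
= 0.798 / 0.0169
= 47.2189

47.2189


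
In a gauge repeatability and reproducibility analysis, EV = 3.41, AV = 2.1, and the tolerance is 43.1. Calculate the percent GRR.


GRR = sqrt(EV^2 + AV^2) = sqrt(3.41^2 + 2.1^2) = 4.0047597
%GRR = GRR / tol * 100 = 4.0047597 / 43.1 * 100
%GRR = 9.2918

9.2918


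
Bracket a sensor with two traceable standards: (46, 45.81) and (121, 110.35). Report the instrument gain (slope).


slope = (y2 - y1) / (x2 - x1)
= (110.35 - 45.81) / (121 - 46)
= 64.5400 / 75
= 0.8605

0.8605


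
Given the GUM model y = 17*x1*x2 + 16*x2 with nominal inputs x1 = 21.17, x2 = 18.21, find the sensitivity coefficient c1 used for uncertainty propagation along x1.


y = 17*x1*x2 + 16*x2
dy/dx1 = 17*x2
Evaluate at x2 = 18.21: c1 = 17 * 18.21
c1 = 309.5700

309.5700


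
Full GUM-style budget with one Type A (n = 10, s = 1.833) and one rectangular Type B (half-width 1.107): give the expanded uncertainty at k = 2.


u_A = s / sqrt(n) = 1.833 / sqrt(10) = 0.5796455
u_B = half_width / sqrt(3) = 1.107 / sqrt(3) = 0.63912675
uc = sqrt(u_A^2 + u_B^2) = sqrt(0.5796455^2 + 0.63912675^2) = 0.86282786
U = k * uc = 2 * 0.86282786
U = 1.7257

1.7257


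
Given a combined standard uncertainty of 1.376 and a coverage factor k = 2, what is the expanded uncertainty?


U = k * uc
U = 2 * 1.376
U = 2.7520

2.7520


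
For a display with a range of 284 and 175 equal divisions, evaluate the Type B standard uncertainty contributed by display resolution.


resolution = range / divisions
resolution = 284 / 175 = 1.6228571
u_res = resolution / (2*sqrt(3))
u_res = 1.6228571 / 3.4641016
u_res = 0.4685

0.4685


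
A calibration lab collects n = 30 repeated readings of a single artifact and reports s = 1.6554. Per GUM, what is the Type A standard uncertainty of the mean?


u_A = s / sqrt(n)
u_A = 1.6554 / sqrt(30)
u_A = 1.6554 / 5.4772256
u_A = 0.3022

0.3022


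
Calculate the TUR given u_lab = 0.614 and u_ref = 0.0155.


TUR = u_lab / u_ref
= 0.614 / 0.0155
= 39.6129

39.6129


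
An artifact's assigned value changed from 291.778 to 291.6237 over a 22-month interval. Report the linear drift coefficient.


rate = (v2 - v1) / months
= (291.6237 - 291.778) / 22
= -0.1543 / 22
= -0.0070

-0.0070


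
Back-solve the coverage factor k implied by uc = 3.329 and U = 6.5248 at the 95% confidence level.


k = U / uc
k = 6.5248 / 3.329
k = 1.96

1.96


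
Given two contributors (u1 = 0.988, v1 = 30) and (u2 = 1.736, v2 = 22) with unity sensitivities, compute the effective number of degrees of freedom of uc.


uc = sqrt(u1^2 + u2^2) = sqrt(0.988^2 + 1.736^2) = 1.9974584
v_eff = uc^4 / (u1^4/v1 + u2^4/v2)
= 1.9974584^4 / (0.988^4/30 + 1.736^4/22)
= 15.918824 / 0.44459661
v_eff = 35.8051

35.8051


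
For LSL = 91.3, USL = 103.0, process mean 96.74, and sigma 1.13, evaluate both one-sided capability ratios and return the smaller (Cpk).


Cpu = (USL - mean) / (3*sigma) = (103.0 - 96.74) / (3*1.13) = 1.8466
Cpl = (mean - LSL) / (3*sigma) = (96.74 - 91.3) / (3*1.13) = 1.6047
Cpk = min(Cpu, Cpl) = 1.6047

1.6047


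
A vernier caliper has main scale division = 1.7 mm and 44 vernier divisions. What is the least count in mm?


LC = MSD / n_div
= 1.7 / 44
= 0.0386

0.0386


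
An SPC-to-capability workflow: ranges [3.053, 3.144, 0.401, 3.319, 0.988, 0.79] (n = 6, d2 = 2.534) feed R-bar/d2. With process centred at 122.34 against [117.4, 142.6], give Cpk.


R_bar = (3.053 + 3.144 + 0.401 + 3.319 + 0.988 + 0.79) / 6 = 1.9491667
sigma = R_bar / d2 = 1.9491667 / 2.534 = 0.76920549
Cp = (USL - LSL)/(6*sigma) = (142.6 - 117.4)/(6*0.76920549) = 5.4602
Cpu = (142.6 - 122.34)/(3*0.76920549) = 8.7796
Cpl = (122.34 - 117.4)/(3*0.76920549) = 2.1407
Cpk = min(Cpu, Cpl) = 2.1407

2.1407


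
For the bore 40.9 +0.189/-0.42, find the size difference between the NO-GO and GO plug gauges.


GO = nominal - lower_tol (smallest hole = maximum material condition)
GO = 40.9 - 0.42 = 40.48
NO-GO = nominal + upper_tol (largest hole = least material condition)
NO-GO = 40.9 + 0.189 = 41.089
spread = NO-GO - GO = 41.089 - 40.48 = 0.6090

0.6090


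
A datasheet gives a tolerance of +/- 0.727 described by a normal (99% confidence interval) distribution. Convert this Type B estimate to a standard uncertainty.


u_B = half_width / 2.576
u_B = 0.727 / 2.576
u_B = 0.2822

0.2822


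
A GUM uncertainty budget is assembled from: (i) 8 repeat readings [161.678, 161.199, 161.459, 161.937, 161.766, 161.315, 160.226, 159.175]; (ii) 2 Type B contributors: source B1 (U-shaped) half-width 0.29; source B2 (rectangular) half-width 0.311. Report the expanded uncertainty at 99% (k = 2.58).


mean = (161.678 + 161.199 + 161.459 + 161.937 + 161.766 + 161.315 + 160.226 + 159.175) / 8 = 161.094375
s = sqrt(sum((x - mean)^2)/(n-1)) = 0.93597649
u_A = s / sqrt(n) = 0.93597649 / sqrt(8) = 0.33091766
u_B1 = 0.29 / sqrt(2) = 0.20506097
u_B2 = 0.311 / sqrt(3) = 0.17955593
uc = sqrt(0.33091766^2 + 0.20506097^2 + 0.17955593^2) = 0.42871533
U = k * uc = 2.58 * 0.42871533
U = 1.1061

1.1061


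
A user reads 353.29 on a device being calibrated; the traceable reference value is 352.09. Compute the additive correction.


Correction = standard - reading
= 352.09 - 353.29
= -1.2000

-1.2000


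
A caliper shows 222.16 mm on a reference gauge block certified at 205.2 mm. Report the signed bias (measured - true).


Systematic error = measured - true
= 222.16 - 205.2
= 16.9600

16.9600


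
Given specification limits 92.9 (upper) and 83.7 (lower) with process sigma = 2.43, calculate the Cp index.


Cp = (USL - LSL) / (6 * sigma)
= (92.9 - 83.7) / (6 * 2.43)
= 9.2000 / 14.5800
= 0.6310

0.6310


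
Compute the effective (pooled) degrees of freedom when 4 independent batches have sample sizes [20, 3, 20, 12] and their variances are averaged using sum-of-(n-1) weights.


nu = sum_i (n_i - 1)
nu = ((20 - 1) + (3 - 1) + (20 - 1) + (12 - 1))
nu = 19 + 2 + 19 + 11
nu = 51

51


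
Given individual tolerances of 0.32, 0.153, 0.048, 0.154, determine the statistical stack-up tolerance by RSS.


RSS = sqrt(0.32^2 + 0.153^2 + 0.048^2 + 0.154^2)
= sqrt(0.151829)
= 0.3897

0.3897


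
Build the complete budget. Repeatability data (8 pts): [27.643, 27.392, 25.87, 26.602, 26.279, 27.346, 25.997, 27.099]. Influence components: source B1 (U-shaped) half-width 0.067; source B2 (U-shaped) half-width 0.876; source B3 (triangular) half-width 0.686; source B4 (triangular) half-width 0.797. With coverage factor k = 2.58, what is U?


mean = (27.643 + 27.392 + 25.87 + 26.602 + 26.279 + 27.346 + 25.997 + 27.099) / 8 = 26.7785
s = sqrt(sum((x - mean)^2)/(n-1)) = 0.68298567
u_A = s / sqrt(n) = 0.68298567 / sqrt(8) = 0.2414719
u_B1 = 0.067 / sqrt(2) = 0.047376154
u_B2 = 0.876 / sqrt(2) = 0.61942554
u_B3 = 0.686 / sqrt(6) = 0.28005833
u_B4 = 0.797 / sqrt(6) = 0.32537389
uc = sqrt(0.2414719^2 + 0.047376154^2 + 0.61942554^2 + 0.28005833^2 + 0.32537389^2) = 0.79280642
U = k * uc = 2.58 * 0.79280642
U = 2.0454

2.0454


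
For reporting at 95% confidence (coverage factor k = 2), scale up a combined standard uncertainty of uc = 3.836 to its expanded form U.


U = k * uc
U = 2 * 3.836
U = 7.6720

7.6720


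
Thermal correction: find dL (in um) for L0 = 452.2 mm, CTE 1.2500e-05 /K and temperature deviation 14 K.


dL = L * alpha * dT
= 452.2 * 1.2500e-05 * 14
= 0.0791350 mm
dL_um = 0.0791350 * 1000 = 79.1350 um

79.1350


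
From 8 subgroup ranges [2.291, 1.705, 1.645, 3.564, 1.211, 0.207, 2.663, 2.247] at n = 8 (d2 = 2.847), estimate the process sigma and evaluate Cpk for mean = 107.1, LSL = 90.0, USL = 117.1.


R_bar = (2.291 + 1.705 + 1.645 + 3.564 + 1.211 + 0.207 + 2.663 + 2.247) / 8 = 1.941625
sigma = R_bar / d2 = 1.941625 / 2.847 = 0.68198981
Cp = (USL - LSL)/(6*sigma) = (117.1 - 90.0)/(6*0.68198981) = 6.6228
Cpu = (117.1 - 107.1)/(3*0.68198981) = 4.8877
Cpl = (107.1 - 90.0)/(3*0.68198981) = 8.3579
Cpk = min(Cpu, Cpl) = 4.8877

4.8877


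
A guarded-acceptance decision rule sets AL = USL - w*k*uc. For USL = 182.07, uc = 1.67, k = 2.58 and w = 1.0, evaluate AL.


U = k * uc = 2.58 * 1.67 = 4.3086
guard band g = w * U = 1.0 * 4.3086 = 4.3086
AL = USL - g = 182.07 - 4.3086
AL = 177.7614

177.7614


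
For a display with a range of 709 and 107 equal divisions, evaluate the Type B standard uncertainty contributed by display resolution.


resolution = range / divisions
resolution = 709 / 107 = 6.6261682
u_res = resolution / (2*sqrt(3))
u_res = 6.6261682 / 3.4641016
u_res = 1.9128

1.9128


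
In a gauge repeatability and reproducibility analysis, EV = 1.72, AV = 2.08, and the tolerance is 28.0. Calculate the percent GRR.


GRR = sqrt(EV^2 + AV^2) = sqrt(1.72^2 + 2.08^2) = 2.6990369
%GRR = GRR / tol * 100 = 2.6990369 / 28.0 * 100
%GRR = 9.6394

9.6394


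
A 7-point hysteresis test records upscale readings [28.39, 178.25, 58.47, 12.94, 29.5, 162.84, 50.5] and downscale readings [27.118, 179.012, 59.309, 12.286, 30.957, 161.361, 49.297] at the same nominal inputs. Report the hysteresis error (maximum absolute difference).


|28.39 - 27.118| = 1.2720
|178.25 - 179.012| = 0.7620
|58.47 - 59.309| = 0.8390
|12.94 - 12.286| = 0.6540
|29.5 - 30.957| = 1.4570
|162.84 - 161.361| = 1.4790
|50.5 - 49.297| = 1.2030
hysteresis = max(diffs) = 1.4790

1.4790


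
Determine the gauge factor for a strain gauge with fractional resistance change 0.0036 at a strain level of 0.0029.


GF = (dR/R) / epsilon
= 0.0036 / 0.0029
= 1.2414

1.2414


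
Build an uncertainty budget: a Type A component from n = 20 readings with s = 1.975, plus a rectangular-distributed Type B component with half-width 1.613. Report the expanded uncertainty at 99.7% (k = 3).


u_A = s / sqrt(n) = 1.975 / sqrt(20) = 0.44162343
u_B = half_width / sqrt(3) = 1.613 / sqrt(3) = 0.93126598
uc = sqrt(u_A^2 + u_B^2) = sqrt(0.44162343^2 + 0.93126598^2) = 1.0306734
U = k * uc = 3 * 1.0306734
U = 3.0920

3.0920


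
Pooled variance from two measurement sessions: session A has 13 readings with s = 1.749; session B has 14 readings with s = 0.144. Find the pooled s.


s_p = sqrt(((n1-1)*s1^2 + (n2-1)*s2^2) / (n1+n2-2))
numerator = (13-1)*1.749^2 + (14-1)*0.144^2 = 36.708012 + 0.269568 = 36.97758
denominator = 13 + 14 - 2 = 25
s_p^2 = 36.97758 / 25 = 1.4791032
s_p = sqrt(1.4791032) = 1.2162

1.2162


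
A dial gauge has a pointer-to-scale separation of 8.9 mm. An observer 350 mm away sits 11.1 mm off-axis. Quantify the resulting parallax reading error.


error = h * offset / d
= 8.9 * 11.1 / 350
= 0.2823

0.2823


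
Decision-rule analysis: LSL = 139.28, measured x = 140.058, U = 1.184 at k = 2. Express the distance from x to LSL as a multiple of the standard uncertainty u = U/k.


u = U / k = 1.184 / 2 = 0.592
margin = |LSL - x| = |139.28 - 140.058| = 0.778
z = margin / u = 0.778 / 0.592
z = 1.3142

1.3142


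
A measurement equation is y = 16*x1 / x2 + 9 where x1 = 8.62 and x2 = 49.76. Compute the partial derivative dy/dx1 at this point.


y = 16*x1 / x2 + 9
dy/dx1 = 16/x2
Evaluate at x2 = 49.76: c1 = 16 / 49.76
c1 = 0.3215

0.3215


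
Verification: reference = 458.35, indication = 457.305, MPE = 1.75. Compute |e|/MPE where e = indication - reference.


e = indication - reference = 457.305 - 458.35 = -1.0450
|e| = 1.0450
ratio = |e| / MPE = 1.0450 / 1.75
ratio = 0.5971

0.5971


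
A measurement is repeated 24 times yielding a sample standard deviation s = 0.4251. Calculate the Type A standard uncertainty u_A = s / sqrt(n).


u_A = s / sqrt(n)
u_A = 0.4251 / sqrt(24)
u_A = 0.4251 / 4.8989795
u_A = 0.0868

0.0868


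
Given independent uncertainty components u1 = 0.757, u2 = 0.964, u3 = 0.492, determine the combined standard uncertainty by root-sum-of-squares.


uc = sqrt(0.757^2 + 0.964^2 + 0.492^2)
uc = sqrt(1.744409)
uc = 1.3208

1.3208


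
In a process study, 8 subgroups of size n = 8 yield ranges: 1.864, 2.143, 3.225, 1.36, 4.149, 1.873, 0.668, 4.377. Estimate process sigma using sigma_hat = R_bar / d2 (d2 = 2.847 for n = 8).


R_bar = (1.864 + 2.143 + 3.225 + 1.36 + 4.149 + 1.873 + 0.668 + 4.377) / 8
R_bar = 19.659 / 8 = 2.457375
sigma_hat = R_bar / d2 = 2.457375 / 2.847 = 0.8631

0.8631


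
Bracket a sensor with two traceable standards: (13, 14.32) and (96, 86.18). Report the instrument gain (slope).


slope = (y2 - y1) / (x2 - x1)
= (86.18 - 14.32) / (96 - 13)
= 71.8600 / 83
= 0.8658

0.8658


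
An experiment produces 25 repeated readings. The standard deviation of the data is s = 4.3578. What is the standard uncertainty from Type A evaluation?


u_A = s / sqrt(n)
u_A = 4.3578 / sqrt(25)
u_A = 4.3578 / 5
u_A = 0.8716

0.8716


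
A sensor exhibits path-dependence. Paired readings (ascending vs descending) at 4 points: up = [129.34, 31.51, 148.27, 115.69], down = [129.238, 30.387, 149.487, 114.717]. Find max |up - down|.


|129.34 - 129.238| = 0.1020
|31.51 - 30.387| = 1.1230
|148.27 - 149.487| = 1.2170
|115.69 - 114.717| = 0.9730
hysteresis = max(diffs) = 1.2170

1.2170


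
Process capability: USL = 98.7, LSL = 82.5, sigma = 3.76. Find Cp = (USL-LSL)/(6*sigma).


Cp = (USL - LSL) / (6 * sigma)
= (98.7 - 82.5) / (6 * 3.76)
= 16.2000 / 22.5600
= 0.7181

0.7181


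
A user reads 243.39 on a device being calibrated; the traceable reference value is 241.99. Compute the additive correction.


Correction = standard - reading
= 241.99 - 243.39
= -1.4000

-1.4000


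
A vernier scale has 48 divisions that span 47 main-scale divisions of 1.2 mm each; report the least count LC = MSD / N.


LC = MSD / n_div
= 1.2 / 48
= 0.0250

0.0250


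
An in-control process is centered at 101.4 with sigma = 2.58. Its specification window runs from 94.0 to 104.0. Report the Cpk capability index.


Cpu = (USL - mean) / (3*sigma) = (104.0 - 101.4) / (3*2.58) = 0.3359
Cpl = (mean - LSL) / (3*sigma) = (101.4 - 94.0) / (3*2.58) = 0.9561
Cpk = min(Cpu, Cpl) = 0.3359

0.3359


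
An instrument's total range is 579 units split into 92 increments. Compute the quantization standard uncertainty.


resolution = range / divisions
resolution = 579 / 92 = 6.2934783
u_res = resolution / (2*sqrt(3))
u_res = 6.2934783 / 3.4641016
u_res = 1.8168

1.8168


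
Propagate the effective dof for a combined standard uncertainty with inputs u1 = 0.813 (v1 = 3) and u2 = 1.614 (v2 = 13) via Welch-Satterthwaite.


uc = sqrt(u1^2 + u2^2) = sqrt(0.813^2 + 1.614^2) = 1.8071981
v_eff = uc^4 / (u1^4/v1 + u2^4/v2)
= 1.8071981^4 / (0.813^4/3 + 1.614^4/13)
= 10.666527 / 0.66762699
v_eff = 15.9768

15.9768


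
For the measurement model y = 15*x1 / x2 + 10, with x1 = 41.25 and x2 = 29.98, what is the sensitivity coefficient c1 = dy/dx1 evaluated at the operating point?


y = 15*x1 / x2 + 10
dy/dx1 = 15/x2
Evaluate at x2 = 29.98: c1 = 15 / 29.98
c1 = 0.5003

0.5003


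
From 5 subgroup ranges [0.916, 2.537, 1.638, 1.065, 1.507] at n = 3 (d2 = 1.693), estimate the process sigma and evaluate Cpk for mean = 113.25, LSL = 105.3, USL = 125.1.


R_bar = (0.916 + 2.537 + 1.638 + 1.065 + 1.507) / 5 = 1.5326
sigma = R_bar / d2 = 1.5326 / 1.693 = 0.90525694
Cp = (USL - LSL)/(6*sigma) = (125.1 - 105.3)/(6*0.90525694) = 3.6454
Cpu = (125.1 - 113.25)/(3*0.90525694) = 4.3634
Cpl = (113.25 - 105.3)/(3*0.90525694) = 2.9273
Cpk = min(Cpu, Cpl) = 2.9273

2.9273


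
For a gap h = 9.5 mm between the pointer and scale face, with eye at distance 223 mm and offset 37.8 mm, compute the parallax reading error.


error = h * offset / d
= 9.5 * 37.8 / 223
= 1.6103

1.6103


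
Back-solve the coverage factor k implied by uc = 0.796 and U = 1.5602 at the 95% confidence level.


k = U / uc
k = 1.5602 / 0.796
k = 1.96

1.96


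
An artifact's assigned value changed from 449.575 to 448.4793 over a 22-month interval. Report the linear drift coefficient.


rate = (v2 - v1) / months
= (448.4793 - 449.575) / 22
= -1.0957 / 22
= -0.0498

-0.0498


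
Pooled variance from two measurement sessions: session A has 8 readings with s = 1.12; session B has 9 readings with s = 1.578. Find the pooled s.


s_p = sqrt(((n1-1)*s1^2 + (n2-1)*s2^2) / (n1+n2-2))
numerator = (8-1)*1.12^2 + (9-1)*1.578^2 = 8.7808 + 19.920672 = 28.701472
denominator = 8 + 9 - 2 = 15
s_p^2 = 28.701472 / 15 = 1.9134315
s_p = sqrt(1.9134315) = 1.3833

1.3833


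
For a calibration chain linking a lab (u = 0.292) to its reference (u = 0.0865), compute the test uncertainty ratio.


TUR = u_lab / u_ref
= 0.292 / 0.0865
= 3.3757

3.3757


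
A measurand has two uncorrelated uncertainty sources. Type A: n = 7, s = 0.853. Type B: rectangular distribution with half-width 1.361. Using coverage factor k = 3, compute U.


u_A = s / sqrt(n) = 0.853 / sqrt(7) = 0.3224037
u_B = half_width / sqrt(3) = 1.361 / sqrt(3) = 0.78577372
uc = sqrt(u_A^2 + u_B^2) = sqrt(0.3224037^2 + 0.78577372^2) = 0.84934356
U = k * uc = 3 * 0.84934356
U = 2.5480

2.5480


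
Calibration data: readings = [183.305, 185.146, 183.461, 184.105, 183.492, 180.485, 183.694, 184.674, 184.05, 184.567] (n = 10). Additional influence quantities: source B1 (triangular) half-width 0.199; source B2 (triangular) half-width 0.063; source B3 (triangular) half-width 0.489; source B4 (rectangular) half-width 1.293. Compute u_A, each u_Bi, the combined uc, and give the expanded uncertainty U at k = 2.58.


mean = (183.305 + 185.146 + 183.461 + 184.105 + 183.492 + 180.485 + 183.694 + 184.674 + 184.05 + 184.567) / 10 = 183.6979
s = sqrt(sum((x - mean)^2)/(n-1)) = 1.2767334
u_A = s / sqrt(n) = 1.2767334 / sqrt(10) = 0.40373855
u_B1 = 0.199 / sqrt(6) = 0.08124141
u_B2 = 0.063 / sqrt(6) = 0.025719642
u_B3 = 0.489 / sqrt(6) = 0.19963341
u_B4 = 1.293 / sqrt(3) = 0.7465139
uc = sqrt(0.40373855^2 + 0.08124141^2 + 0.025719642^2 + 0.19963341^2 + 0.7465139^2) = 0.8760154
U = k * uc = 2.58 * 0.8760154
U = 2.2601

2.2601


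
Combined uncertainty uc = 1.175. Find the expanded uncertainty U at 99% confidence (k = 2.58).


U = k * uc
U = 2.58 * 1.175
U = 3.0315

3.0315


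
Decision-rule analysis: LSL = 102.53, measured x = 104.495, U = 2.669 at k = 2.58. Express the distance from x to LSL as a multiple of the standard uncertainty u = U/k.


u = U / k = 2.669 / 2.58 = 1.0344961
margin = |LSL - x| = |102.53 - 104.495| = 1.965
z = margin / u = 1.965 / 1.0344961
z = 1.8995

1.8995


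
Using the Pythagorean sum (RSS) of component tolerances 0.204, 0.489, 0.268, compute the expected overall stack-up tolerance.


RSS = sqrt(0.204^2 + 0.489^2 + 0.268^2)
= sqrt(0.352561)
= 0.5938

0.5938


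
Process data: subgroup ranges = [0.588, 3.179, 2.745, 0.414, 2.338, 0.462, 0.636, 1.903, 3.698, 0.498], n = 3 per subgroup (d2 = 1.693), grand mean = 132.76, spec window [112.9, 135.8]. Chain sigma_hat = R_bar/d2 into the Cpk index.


R_bar = (0.588 + 3.179 + 2.745 + 0.414 + 2.338 + 0.462 + 0.636 + 1.903 + 3.698 + 0.498) / 10 = 1.6461
sigma = R_bar / d2 = 1.6461 / 1.693 = 0.9722977
Cp = (USL - LSL)/(6*sigma) = (135.8 - 112.9)/(6*0.9722977) = 3.9254
Cpu = (135.8 - 132.76)/(3*0.9722977) = 1.0422
Cpl = (132.76 - 112.9)/(3*0.9722977) = 6.8086
Cpk = min(Cpu, Cpl) = 1.0422

1.0422


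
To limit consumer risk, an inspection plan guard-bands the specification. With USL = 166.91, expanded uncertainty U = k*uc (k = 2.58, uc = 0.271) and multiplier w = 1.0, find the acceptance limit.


U = k * uc = 2.58 * 0.271 = 0.69918
guard band g = w * U = 1.0 * 0.69918 = 0.69918
AL = USL - g = 166.91 - 0.69918
AL = 166.2108

166.2108


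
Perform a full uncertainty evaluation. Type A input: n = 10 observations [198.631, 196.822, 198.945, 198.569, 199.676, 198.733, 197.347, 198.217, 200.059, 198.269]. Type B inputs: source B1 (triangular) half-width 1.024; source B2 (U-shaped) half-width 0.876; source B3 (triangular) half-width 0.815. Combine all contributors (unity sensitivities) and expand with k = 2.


mean = (198.631 + 196.822 + 198.945 + 198.569 + 199.676 + 198.733 + 197.347 + 198.217 + 200.059 + 198.269) / 10 = 198.5268
s = sqrt(sum((x - mean)^2)/(n-1)) = 0.96373426
u_A = s / sqrt(n) = 0.96373426 / sqrt(10) = 0.30475953
u_B1 = 1.024 / sqrt(6) = 0.41804625
u_B2 = 0.876 / sqrt(2) = 0.61942554
u_B3 = 0.815 / sqrt(6) = 0.33272236
uc = sqrt(0.30475953^2 + 0.41804625^2 + 0.61942554^2 + 0.33272236^2) = 0.87294513
U = k * uc = 2 * 0.87294513
U = 1.7459

1.7459


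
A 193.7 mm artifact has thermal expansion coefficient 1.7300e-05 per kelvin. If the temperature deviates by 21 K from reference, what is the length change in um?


dL = L * alpha * dT
= 193.7 * 1.7300e-05 * 21
= 0.0703712 mm
dL_um = 0.0703712 * 1000 = 70.3712 um

70.3712


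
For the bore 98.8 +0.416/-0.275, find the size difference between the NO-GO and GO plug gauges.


GO = nominal - lower_tol (smallest hole = maximum material condition)
GO = 98.8 - 0.275 = 98.525
NO-GO = nominal + upper_tol (largest hole = least material condition)
NO-GO = 98.8 + 0.416 = 99.216
spread = NO-GO - GO = 99.216 - 98.525 = 0.6910

0.6910


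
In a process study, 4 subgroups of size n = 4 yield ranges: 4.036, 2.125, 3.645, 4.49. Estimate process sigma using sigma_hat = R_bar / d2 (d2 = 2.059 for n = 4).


R_bar = (4.036 + 2.125 + 3.645 + 4.49) / 4
R_bar = 14.296 / 4 = 3.574
sigma_hat = R_bar / d2 = 3.574 / 2.059 = 1.7358

1.7358


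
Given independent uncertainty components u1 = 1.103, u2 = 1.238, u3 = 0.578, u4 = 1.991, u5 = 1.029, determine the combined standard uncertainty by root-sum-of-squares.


uc = sqrt(1.103^2 + 1.238^2 + 0.578^2 + 1.991^2 + 1.029^2)
uc = sqrt(8.106259)
uc = 2.8471

2.8471
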